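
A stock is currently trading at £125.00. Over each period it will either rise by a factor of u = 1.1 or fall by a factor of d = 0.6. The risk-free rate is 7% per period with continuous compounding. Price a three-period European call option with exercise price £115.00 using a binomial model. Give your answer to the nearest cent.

Risk-neutral probability p = (e^0.07 − 0.6)/(1.1 − 0.6) = 0.4725/0.5000 = 0.9450
Terminal stock prices: S_uuu = 166.4, S_uud = 90.75, S_udd = 49.5, S_ddd = 27
Terminal payoffs (S − K): max(51.38, 0) = 51.38, max(-24.25, 0) = 0, max(-65.5, 0) = 0, max(-88, 0) = 0
Node uu (S = 151.3): V_uu = e^(−0.07)·[0.9450·51.3750 + 0.0550·0.0000] = 45.2679
Node ud (S = 82.5): V_ud = e^(−0.07)·[0.9450·0.0000 + 0.0550·0.0000] = 0.0000
Node dd (S = 45): V_dd = e^(−0.07)·[0.9450·0.0000 + 0.0550·0.0000] = 0.0000
Node u (S = 137.5): V_u = e^(−0.07)·[0.9450·45.2679 + 0.0550·0.0000] = 39.8868
Node d (S = 75): V_d = e^(−0.07)·[0.9450·0.0000 + 0.0550·0.0000] = 0.0000
Node 0 (S = 125): V_0 = e^(−0.07)·[0.9450·39.8868 + 0.0550·0.0000] = 35.1454

£35.15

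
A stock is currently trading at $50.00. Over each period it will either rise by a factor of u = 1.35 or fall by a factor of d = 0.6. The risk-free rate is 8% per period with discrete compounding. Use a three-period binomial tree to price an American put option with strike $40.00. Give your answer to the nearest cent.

$4.51

Risk-neutral probability p = (1 + 0.08 − 0.6)/(1.35 − 0.6) = 0.4800/0.7500 = 0.6400
Terminal stock prices: S_uuu = 123, S_uud = 54.68, S_udd = 24.3, S_ddd = 10.8
Terminal payoffs (K − S): max(-83.02, 0) = 0, max(-14.68, 0) = 0, max(15.7, 0) = 15.7, max(29.2, 0) = 29.2
Node uu (S = 91.13): continuation = 1/1.08·[0.6400·0.0000 + 0.3600·0.0000] = 0.0000; exercise value = 0.0000 ≤ continuation, so V_uu = 0.0000
Node ud (S = 40.5): continuation = 1/1.08·[0.6400·0.0000 + 0.3600·15.7000] = 5.2333; exercise value = 0.0000 ≤ continuation, so V_ud = 5.2333
Node dd (S = 18): continuation = 1/1.08·[0.6400·15.7000 + 0.3600·29.2000] = 19.0370; exercise value = 22.0000 > continuation, so V_dd = 22.0000 (exercise)
Node u (S = 67.5): continuation = 1/1.08·[0.6400·0.0000 + 0.3600·5.2333] = 1.7444; exercise value = 0.0000 ≤ continuation, so V_u = 1.7444
Node d (S = 30): continuation = 1/1.08·[0.6400·5.2333 + 0.3600·22.0000] = 10.4346; exercise value = 10.0000 ≤ continuation, so V_d = 10.4346
Node 0 (S = 50): continuation = 1/1.08·[0.6400·1.7444 + 0.3600·10.4346] = 4.5119; exercise value = 0.0000 ≤ continuation, so V_0 = 4.5119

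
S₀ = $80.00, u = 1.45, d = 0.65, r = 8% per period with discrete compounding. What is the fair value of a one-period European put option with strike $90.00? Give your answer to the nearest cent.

Risk-neutral probability p = (1 + 0.08 − 0.65)/(1.45 − 0.65) = 0.4300/0.8000 = 0.5375
Terminal stock prices: S_u = 116, S_d = 52
Terminal payoffs (K − S): max(-26, 0) = 0, max(38, 0) = 38
Node 0 (S = 80): V_0 = 1/1.08·[0.5375·0.0000 + 0.4625·38.0000] = 16.2731

$16.27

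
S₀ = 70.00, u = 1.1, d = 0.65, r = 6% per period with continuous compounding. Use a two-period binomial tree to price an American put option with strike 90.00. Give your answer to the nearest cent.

20.00

Risk-neutral probability p = (e^0.06 − 0.65)/(1.1 − 0.65) = 0.4118/0.4500 = 0.9152
Terminal stock prices: S_uu = 84.7, S_ud = 50.05, S_dd = 29.58
Terminal payoffs (K − S): max(5.3, 0) = 5.3, max(39.95, 0) = 39.95, max(60.42, 0) = 60.42
Node u (S = 77): continuation = e^(−0.06)·[0.9152·5.3000 + 0.0848·39.9500] = 7.7588; exercise value = 13.0000 > continuation, so V_u = 13.0000 (exercise)
Node d (S = 45.5): continuation = e^(−0.06)·[0.9152·39.9500 + 0.0848·60.4250] = 39.2588; exercise value = 44.5000 > continuation, so V_d = 44.5000 (exercise)
Node 0 (S = 70): continuation = e^(−0.06)·[0.9152·13.0000 + 0.0848·44.5000] = 14.7588; exercise value = 20.0000 > continuation, so V_0 = 20.0000 (exercise)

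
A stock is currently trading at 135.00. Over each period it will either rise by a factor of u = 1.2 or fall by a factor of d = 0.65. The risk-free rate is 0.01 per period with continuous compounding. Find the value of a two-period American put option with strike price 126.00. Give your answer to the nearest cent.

Risk-neutral probability p = (e^0.01 − 0.65)/(1.2 − 0.65) = 0.3601/0.5500 = 0.6546
Terminal stock prices: S_uu = 194.4, S_ud = 105.3, S_dd = 57.04
Terminal payoffs (K − S): max(-68.4, 0) = 0, max(20.7, 0) = 20.7, max(68.96, 0) = 68.96
Node u (S = 162): continuation = e^(−0.01)·[0.6546·0.0000 + 0.3454·20.7000] = 7.0779; exercise value = 0.0000 ≤ continuation, so V_u = 7.0779
Node d (S = 87.75): continuation = e^(−0.01)·[0.6546·20.7000 + 0.3454·68.9625] = 36.9963; exercise value = 38.2500 > continuation, so V_d = 38.2500 (exercise)
Node 0 (S = 135): continuation = e^(−0.01)·[0.6546·7.0779 + 0.3454·38.2500] = 17.6660; exercise value = 0.0000 ≤ continuation, so V_0 = 17.6660

17.67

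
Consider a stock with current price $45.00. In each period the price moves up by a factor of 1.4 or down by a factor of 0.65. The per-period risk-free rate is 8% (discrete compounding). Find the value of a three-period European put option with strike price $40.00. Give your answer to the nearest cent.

Risk-neutral probability p = (1 + 0.08 − 0.65)/(1.4 − 0.65) = 0.4300/0.7500 = 0.5733
Terminal stock prices: S_uuu = 123.5, S_uud = 57.33, S_udd = 26.62, S_ddd = 12.36
Terminal payoffs (K − S): max(-83.48, 0) = 0, max(-17.33, 0) = 0, max(13.38, 0) = 13.38, max(27.64, 0) = 27.64
Node uu (S = 88.2): V_uu = 1/1.08·[0.5733·0.0000 + 0.4267·0.0000] = 0.0000
Node ud (S = 40.95): V_ud = 1/1.08·[0.5733·0.0000 + 0.4267·13.3825] = 5.2869
Node dd (S = 19.01): V_dd = 1/1.08·[0.5733·13.3825 + 0.4267·27.6419] = 18.0245
Node u (S = 63): V_u = 1/1.08·[0.5733·0.0000 + 0.4267·5.2869] = 2.0887
Node d (S = 29.25): V_d = 1/1.08·[0.5733·5.2869 + 0.4267·18.0245] = 9.9274
Node 0 (S = 45): V_0 = 1/1.08·[0.5733·2.0887 + 0.4267·9.9274] = 5.0307

$5.03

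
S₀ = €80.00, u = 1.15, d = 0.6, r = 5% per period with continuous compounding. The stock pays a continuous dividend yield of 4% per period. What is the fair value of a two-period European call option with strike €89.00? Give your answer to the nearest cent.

€8.45

Per-period risk-free factor R = e^0.05 = 1.0513; dividend-adjusted growth = e^(0.05−0.04) = 1.0101.
Risk-neutral probability p = (1.0101 − 0.6)/(1.15 − 0.6) = 0.4101/0.5500 = 0.7455
Terminal stock prices: S_uu = 105.8, S_ud = 55.2, S_dd = 28.8
Terminal payoffs (S − K): max(16.8, 0) = 16.8, max(-33.8, 0) = 0, max(-60.2, 0) = 0
Node u (S = 92): V_u = e^(−0.05)·[0.7455·16.8000 + 0.2545·0.0000] = 11.9143
Node d (S = 48): V_d = e^(−0.05)·[0.7455·0.0000 + 0.2545·0.0000] = 0.0000
Node 0 (S = 80): V_0 = e^(−0.05)·[0.7455·11.9143 + 0.2545·0.0000] = 8.4495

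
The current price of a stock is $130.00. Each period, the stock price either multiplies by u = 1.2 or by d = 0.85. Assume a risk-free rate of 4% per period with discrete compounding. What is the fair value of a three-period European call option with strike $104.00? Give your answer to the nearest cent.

Risk-neutral probability p = (1 + 0.04 − 0.85)/(1.2 − 0.85) = 0.1900/0.3500 = 0.5429
Terminal stock prices: S_uuu = 224.6, S_uud = 159.1, S_udd = 112.7, S_ddd = 79.84
Terminal payoffs (S − K): max(120.6, 0) = 120.6, max(55.12, 0) = 55.12, max(8.71, 0) = 8.71, max(-24.16, 0) = 0
Node uu (S = 187.2): V_uu = 1/1.04·[0.5429·120.6400 + 0.4571·55.1200] = 87.2000
Node ud (S = 132.6): V_ud = 1/1.04·[0.5429·55.1200 + 0.4571·8.7100] = 32.6000
Node dd (S = 93.92): V_dd = 1/1.04·[0.5429·8.7100 + 0.4571·0.0000] = 4.5464
Node u (S = 156): V_u = 1/1.04·[0.5429·87.2000 + 0.4571·32.6000] = 59.8462
Node d (S = 110.5): V_d = 1/1.04·[0.5429·32.6000 + 0.4571·4.5464] = 19.0149
Node 0 (S = 130): V_0 = 1/1.04·[0.5429·59.8462 + 0.4571·19.0149] = 39.5966

$39.60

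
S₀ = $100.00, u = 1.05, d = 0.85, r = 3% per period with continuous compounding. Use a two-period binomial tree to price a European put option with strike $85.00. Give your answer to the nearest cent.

$0.11

Risk-neutral probability p = (e^0.03 − 0.85)/(1.05 − 0.85) = 0.1805/0.2000 = 0.9023
Terminal stock prices: S_uu = 110.2, S_ud = 89.25, S_dd = 72.25
Terminal payoffs (K − S): max(-25.25, 0) = 0, max(-4.25, 0) = 0, max(12.75, 0) = 12.75
Node u (S = 105): V_u = e^(−0.03)·[0.9023·0.0000 + 0.0977·0.0000] = 0.0000
Node d (S = 85): V_d = e^(−0.03)·[0.9023·0.0000 + 0.0977·12.7500] = 1.2092
Node 0 (S = 100): V_0 = e^(−0.03)·[0.9023·0.0000 + 0.0977·1.2092] = 0.1147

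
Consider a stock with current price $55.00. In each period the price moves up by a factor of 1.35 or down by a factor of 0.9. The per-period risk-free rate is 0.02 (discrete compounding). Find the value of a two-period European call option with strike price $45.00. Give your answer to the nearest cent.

Risk-neutral probability p = (1 + 0.02 − 0.9)/(1.35 − 0.9) = 0.1200/0.4500 = 0.2667
Terminal stock prices: S_uu = 100.2, S_ud = 66.83, S_dd = 44.55
Terminal payoffs (S − K): max(55.24, 0) = 55.24, max(21.83, 0) = 21.83, max(-0.45, 0) = 0
Node u (S = 74.25): V_u = 1/1.02·[0.2667·55.2375 + 0.7333·21.8250] = 30.1324
Node d (S = 49.5): V_d = 1/1.02·[0.2667·21.8250 + 0.7333·0.0000] = 5.7059
Node 0 (S = 55): V_0 = 1/1.02·[0.2667·30.1324 + 0.7333·5.7059] = 11.9800

$11.98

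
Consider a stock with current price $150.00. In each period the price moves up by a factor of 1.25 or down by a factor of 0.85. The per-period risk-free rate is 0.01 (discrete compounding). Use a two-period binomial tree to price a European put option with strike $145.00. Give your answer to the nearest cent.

$12.93

Risk-neutral probability p = (1 + 0.01 − 0.85)/(1.25 − 0.85) = 0.1600/0.4000 = 0.4000
Terminal stock prices: S_uu = 234.4, S_ud = 159.4, S_dd = 108.4
Terminal payoffs (K − S): max(-89.38, 0) = 0, max(-14.38, 0) = 0, max(36.63, 0) = 36.63
Node u (S = 187.5): V_u = 1/1.01·[0.4000·0.0000 + 0.6000·0.0000] = 0.0000
Node d (S = 127.5): V_d = 1/1.01·[0.4000·0.0000 + 0.6000·36.6250] = 21.7574
Node 0 (S = 150): V_0 = 1/1.01·[0.4000·0.0000 + 0.6000·21.7574] = 12.9252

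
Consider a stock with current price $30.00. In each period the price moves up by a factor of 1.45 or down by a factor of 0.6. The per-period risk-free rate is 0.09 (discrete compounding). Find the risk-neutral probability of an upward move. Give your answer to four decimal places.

p = 0.5765

Risk-neutral probability p = (1 + 0.09 − 0.6)/(1.45 − 0.6) = 0.4900/0.8500 = 0.5765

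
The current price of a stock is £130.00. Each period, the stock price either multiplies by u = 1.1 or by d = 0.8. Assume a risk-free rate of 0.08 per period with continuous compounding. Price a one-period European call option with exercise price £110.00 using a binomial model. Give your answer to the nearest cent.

Risk-neutral probability p = (e^0.08 − 0.8)/(1.1 − 0.8) = 0.2833/0.3000 = 0.9443
Terminal stock prices: S_u = 143, S_d = 104
Terminal payoffs (S − K): max(33, 0) = 33, max(-6, 0) = 0
Node 0 (S = 130): V_0 = e^(−0.08)·[0.9443·33.0000 + 0.0557·0.0000] = 28.7658

£28.77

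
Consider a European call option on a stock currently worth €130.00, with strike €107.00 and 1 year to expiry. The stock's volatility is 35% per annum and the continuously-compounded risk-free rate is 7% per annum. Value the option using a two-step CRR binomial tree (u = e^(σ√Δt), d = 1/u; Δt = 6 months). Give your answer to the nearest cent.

CRR parameters: u = e^(σ√Δt) = e^(0.35·√0.5) = 1.2808, d = 1/u = 0.7808
Per-period rate: rΔt = 0.07·0.5 = 0.035, so R = e^0.035 = 1.0356
Risk-neutral probability p = (e^0.035 − 0.7808)/(1.2808 − 0.7808) = 0.2549/0.5000 = 0.5097
Terminal stock prices: S_uu = 213.3, S_ud = 130, S_dd = 79.25
Terminal payoffs (S − K): max(106.3, 0) = 106.3, max(23, 0) = 23, max(-27.75, 0) = 0
Node u (S = 166.5): V_u = e^(−0.035)·[0.5097·106.2594 + 0.4903·23.0000] = 63.1846
Node d (S = 101.5): V_d = e^(−0.035)·[0.5097·23.0000 + 0.4903·0.0000] = 11.3193
Node 0 (S = 130): V_0 = e^(−0.035)·[0.5097·63.1846 + 0.4903·11.3193] = 36.4553

€36.46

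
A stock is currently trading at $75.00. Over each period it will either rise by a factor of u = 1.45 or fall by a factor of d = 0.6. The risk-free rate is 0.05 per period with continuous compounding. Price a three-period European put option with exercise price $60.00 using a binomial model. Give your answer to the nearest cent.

Risk-neutral probability p = (e^0.05 − 0.6)/(1.45 − 0.6) = 0.4513/0.8500 = 0.5309
Terminal stock prices: S_uuu = 228.6, S_uud = 94.61, S_udd = 39.15, S_ddd = 16.2
Terminal payoffs (K − S): max(-168.6, 0) = 0, max(-34.61, 0) = 0, max(20.85, 0) = 20.85, max(43.8, 0) = 43.8
Node uu (S = 157.7): V_uu = e^(−0.05)·[0.5309·0.0000 + 0.4691·0.0000] = 0.0000
Node ud (S = 65.25): V_ud = e^(−0.05)·[0.5309·0.0000 + 0.4691·20.8500] = 9.3036
Node dd (S = 27): V_dd = e^(−0.05)·[0.5309·20.8500 + 0.4691·43.8000] = 30.0738
Node u (S = 108.8): V_u = e^(−0.05)·[0.5309·0.0000 + 0.4691·9.3036] = 4.1514
Node d (S = 45): V_d = e^(−0.05)·[0.5309·9.3036 + 0.4691·30.0738] = 18.1178
Node 0 (S = 75): V_0 = e^(−0.05)·[0.5309·4.1514 + 0.4691·18.1178] = 10.1810

$10.18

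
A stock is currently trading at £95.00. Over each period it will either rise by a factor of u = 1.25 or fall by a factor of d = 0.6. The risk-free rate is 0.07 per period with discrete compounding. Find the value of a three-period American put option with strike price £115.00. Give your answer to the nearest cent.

Risk-neutral probability p = (1 + 0.07 − 0.6)/(1.25 − 0.6) = 0.4700/0.6500 = 0.7231
Terminal stock prices: S_uuu = 185.5, S_uud = 89.06, S_udd = 42.75, S_ddd = 20.52
Terminal payoffs (K − S): max(-70.55, 0) = 0, max(25.94, 0) = 25.94, max(72.25, 0) = 72.25, max(94.48, 0) = 94.48
Node uu (S = 148.4): continuation = 1/1.07·[0.7231·0.0000 + 0.2769·25.9375] = 6.7128; exercise value = 0.0000 ≤ continuation, so V_uu = 6.7128
Node ud (S = 71.25): continuation = 1/1.07·[0.7231·25.9375 + 0.2769·72.2500] = 36.2266; exercise value = 43.7500 > continuation, so V_ud = 43.7500 (exercise)
Node dd (S = 34.2): continuation = 1/1.07·[0.7231·72.2500 + 0.2769·94.4800] = 73.2766; exercise value = 80.8000 > continuation, so V_dd = 80.8000 (exercise)
Node u (S = 118.8): continuation = 1/1.07·[0.7231·6.7128 + 0.2769·43.7500] = 15.8591; exercise value = 0.0000 ≤ continuation, so V_u = 15.8591
Node d (S = 57): continuation = 1/1.07·[0.7231·43.7500 + 0.2769·80.8000] = 50.4766; exercise value = 58.0000 > continuation, so V_d = 58.0000 (exercise)
Node 0 (S = 95): continuation = 1/1.07·[0.7231·15.8591 + 0.2769·58.0000] = 25.7279; exercise value = 20.0000 ≤ continuation, so V_0 = 25.7279

£25.73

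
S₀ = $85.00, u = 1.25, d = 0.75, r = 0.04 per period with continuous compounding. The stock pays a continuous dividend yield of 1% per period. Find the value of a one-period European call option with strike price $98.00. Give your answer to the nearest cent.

$4.45

Per-period risk-free factor R = e^0.04 = 1.0408; dividend-adjusted growth = e^(0.04−0.01) = 1.0305.
Risk-neutral probability p = (1.0305 − 0.75)/(1.25 − 0.75) = 0.2805/0.5000 = 0.5609
Terminal stock prices: S_u = 106.2, S_d = 63.75
Terminal payoffs (S − K): max(8.25, 0) = 8.25, max(-34.25, 0) = 0
Node 0 (S = 85): V_0 = e^(−0.04)·[0.5609·8.2500 + 0.4391·0.0000] = 4.4461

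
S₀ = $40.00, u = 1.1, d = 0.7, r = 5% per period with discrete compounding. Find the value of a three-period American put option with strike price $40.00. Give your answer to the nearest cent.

$2.85

Risk-neutral probability p = (1 + 0.05 − 0.7)/(1.1 − 0.7) = 0.3500/0.4000 = 0.8750
Terminal stock prices: S_uuu = 53.24, S_uud = 33.88, S_udd = 21.56, S_ddd = 13.72
Terminal payoffs (K − S): max(-13.24, 0) = 0, max(6.12, 0) = 6.12, max(18.44, 0) = 18.44, max(26.28, 0) = 26.28
Node uu (S = 48.4): continuation = 1/1.05·[0.8750·0.0000 + 0.1250·6.1200] = 0.7286; exercise value = 0.0000 ≤ continuation, so V_uu = 0.7286
Node ud (S = 30.8): continuation = 1/1.05·[0.8750·6.1200 + 0.1250·18.4400] = 7.2952; exercise value = 9.2000 > continuation, so V_ud = 9.2000 (exercise)
Node dd (S = 19.6): continuation = 1/1.05·[0.8750·18.4400 + 0.1250·26.2800] = 18.4952; exercise value = 20.4000 > continuation, so V_dd = 20.4000 (exercise)
Node u (S = 44): continuation = 1/1.05·[0.8750·0.7286 + 0.1250·9.2000] = 1.7024; exercise value = 0.0000 ≤ continuation, so V_u = 1.7024
Node d (S = 28): continuation = 1/1.05·[0.8750·9.2000 + 0.1250·20.4000] = 10.0952; exercise value = 12.0000 > continuation, so V_d = 12.0000 (exercise)
Node 0 (S = 40): continuation = 1/1.05·[0.8750·1.7024 + 0.1250·12.0000] = 2.8472; exercise value = 0.0000 ≤ continuation, so V_0 = 2.8472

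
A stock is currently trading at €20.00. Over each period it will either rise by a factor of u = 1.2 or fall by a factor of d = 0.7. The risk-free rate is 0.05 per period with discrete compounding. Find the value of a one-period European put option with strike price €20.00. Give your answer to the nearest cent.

€1.71

Risk-neutral probability p = (1 + 0.05 − 0.7)/(1.2 − 0.7) = 0.3500/0.5000 = 0.7000
Terminal stock prices: S_u = 24, S_d = 14
Terminal payoffs (K − S): max(-4, 0) = 0, max(6, 0) = 6
Node 0 (S = 20): V_0 = 1/1.05·[0.7000·0.0000 + 0.3000·6.0000] = 1.7143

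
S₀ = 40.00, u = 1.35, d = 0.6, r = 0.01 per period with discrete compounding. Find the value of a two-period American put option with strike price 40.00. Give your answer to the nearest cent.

Risk-neutral probability p = (1 + 0.01 − 0.6)/(1.35 − 0.6) = 0.4100/0.7500 = 0.5467
Terminal stock prices: S_uu = 72.9, S_ud = 32.4, S_dd = 14.4
Terminal payoffs (K − S): max(-32.9, 0) = 0, max(7.6, 0) = 7.6, max(25.6, 0) = 25.6
Node u (S = 54): continuation = 1/1.01·[0.5467·0.0000 + 0.4533·7.6000] = 3.4112; exercise value = 0.0000 ≤ continuation, so V_u = 3.4112
Node d (S = 24): continuation = 1/1.01·[0.5467·7.6000 + 0.4533·25.6000] = 15.6040; exercise value = 16.0000 > continuation, so V_d = 16.0000 (exercise)
Node 0 (S = 40): continuation = 1/1.01·[0.5467·3.4112 + 0.4533·16.0000] = 9.0279; exercise value = 0.0000 ≤ continuation, so V_0 = 9.0279

9.03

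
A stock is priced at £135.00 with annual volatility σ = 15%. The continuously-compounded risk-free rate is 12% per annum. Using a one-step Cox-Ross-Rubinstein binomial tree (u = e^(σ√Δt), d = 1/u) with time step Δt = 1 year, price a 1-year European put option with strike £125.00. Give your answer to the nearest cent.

CRR parameters: u = e^(σ√Δt) = e^(0.15·√1) = 1.1618, d = 1/u = 0.8607
Per-period rate: rΔt = 0.12·1 = 0.12, so R = e^0.12 = 1.1275
Risk-neutral probability p = (e^0.12 − 0.8607)/(1.1618 − 0.8607) = 0.2668/0.3011 = 0.8860
Terminal stock prices: S_u = 156.8, S_d = 116.2
Terminal payoffs (K − S): max(-31.85, 0) = 0, max(8.804, 0) = 8.804
Node 0 (S = 135): V_0 = e^(−0.12)·[0.8860·0.0000 + 0.1140·8.8044] = 0.8904

£0.89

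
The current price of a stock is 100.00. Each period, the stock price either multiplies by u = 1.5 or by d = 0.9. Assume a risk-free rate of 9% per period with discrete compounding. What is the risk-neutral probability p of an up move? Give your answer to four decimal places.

p = 0.3167

Risk-neutral probability p = (1 + 0.09 − 0.9)/(1.5 − 0.9) = 0.1900/0.6000 = 0.3167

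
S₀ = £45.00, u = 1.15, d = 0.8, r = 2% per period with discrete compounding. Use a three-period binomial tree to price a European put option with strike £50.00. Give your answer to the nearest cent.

Risk-neutral probability p = (1 + 0.02 − 0.8)/(1.15 − 0.8) = 0.2200/0.3500 = 0.6286
Terminal stock prices: S_uuu = 68.44, S_uud = 47.61, S_udd = 33.12, S_ddd = 23.04
Terminal payoffs (K − S): max(-18.44, 0) = 0, max(2.39, 0) = 2.39, max(16.88, 0) = 16.88, max(26.96, 0) = 26.96
Node uu (S = 59.51): V_uu = 1/1.02·[0.6286·0.0000 + 0.3714·2.3900] = 0.8703
Node ud (S = 41.4): V_ud = 1/1.02·[0.6286·2.3900 + 0.3714·16.8800] = 7.6196
Node dd (S = 28.8): V_dd = 1/1.02·[0.6286·16.8800 + 0.3714·26.9600] = 20.2196
Node u (S = 51.75): V_u = 1/1.02·[0.6286·0.8703 + 0.3714·7.6196] = 3.3110
Node d (S = 36): V_d = 1/1.02·[0.6286·7.6196 + 0.3714·20.2196] = 12.0584
Node 0 (S = 45): V_0 = 1/1.02·[0.6286·3.3110 + 0.3714·12.0584] = 6.4314

£6.43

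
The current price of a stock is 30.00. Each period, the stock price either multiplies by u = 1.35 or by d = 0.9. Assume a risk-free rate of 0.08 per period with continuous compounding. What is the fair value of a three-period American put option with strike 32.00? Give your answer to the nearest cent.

2.74

Risk-neutral probability p = (e^0.08 − 0.9)/(1.35 − 0.9) = 0.1833/0.4500 = 0.4073
Terminal stock prices: S_uuu = 73.81, S_uud = 49.21, S_udd = 32.8, S_ddd = 21.87
Terminal payoffs (K − S): max(-41.81, 0) = 0, max(-17.21, 0) = 0, max(-0.805, 0) = 0, max(10.13, 0) = 10.13
Node uu (S = 54.68): continuation = e^(−0.08)·[0.4073·0.0000 + 0.5927·0.0000] = 0.0000; exercise value = 0.0000 ≤ continuation, so V_uu = 0.0000
Node ud (S = 36.45): continuation = e^(−0.08)·[0.4073·0.0000 + 0.5927·0.0000] = 0.0000; exercise value = 0.0000 ≤ continuation, so V_ud = 0.0000
Node dd (S = 24.3): continuation = e^(−0.08)·[0.4073·0.0000 + 0.5927·10.1300] = 5.5424; exercise value = 7.7000 > continuation, so V_dd = 7.7000 (exercise)
Node u (S = 40.5): continuation = e^(−0.08)·[0.4073·0.0000 + 0.5927·0.0000] = 0.0000; exercise value = 0.0000 ≤ continuation, so V_u = 0.0000
Node d (S = 27): continuation = e^(−0.08)·[0.4073·0.0000 + 0.5927·7.7000] = 4.2129; exercise value = 5.0000 > continuation, so V_d = 5.0000 (exercise)
Node 0 (S = 30): continuation = e^(−0.08)·[0.4073·0.0000 + 0.5927·5.0000] = 2.7356; exercise value = 2.0000 ≤ continuation, so V_0 = 2.7356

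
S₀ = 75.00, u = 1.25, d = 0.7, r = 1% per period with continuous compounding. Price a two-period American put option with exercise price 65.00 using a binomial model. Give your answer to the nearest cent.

5.40

Risk-neutral probability p = (e^0.01 − 0.7)/(1.25 − 0.7) = 0.3101/0.5500 = 0.5637
Terminal stock prices: S_uu = 117.2, S_ud = 65.62, S_dd = 36.75
Terminal payoffs (K − S): max(-52.19, 0) = 0, max(-0.625, 0) = 0, max(28.25, 0) = 28.25
Node u (S = 93.75): continuation = e^(−0.01)·[0.5637·0.0000 + 0.4363·0.0000] = 0.0000; exercise value = 0.0000 ≤ continuation, so V_u = 0.0000
Node d (S = 52.5): continuation = e^(−0.01)·[0.5637·0.0000 + 0.4363·28.2500] = 12.2021; exercise value = 12.5000 > continuation, so V_d = 12.5000 (exercise)
Node 0 (S = 75): continuation = e^(−0.01)·[0.5637·0.0000 + 0.4363·12.5000] = 5.3991; exercise value = 0.0000 ≤ continuation, so V_0 = 5.3991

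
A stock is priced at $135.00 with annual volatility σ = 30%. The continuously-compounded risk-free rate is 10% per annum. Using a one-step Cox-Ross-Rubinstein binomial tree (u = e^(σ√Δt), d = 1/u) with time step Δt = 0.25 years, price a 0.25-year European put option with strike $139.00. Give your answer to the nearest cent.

$10.08

CRR parameters: u = e^(σ√Δt) = e^(0.3·√0.25) = 1.1618, d = 1/u = 0.8607
Per-period rate: rΔt = 0.1·0.25 = 0.025, so R = e^0.025 = 1.0253
Risk-neutral probability p = (e^0.025 − 0.8607)/(1.1618 − 0.8607) = 0.1646/0.3011 = 0.5466
Terminal stock prices: S_u = 156.8, S_d = 116.2
Terminal payoffs (K − S): max(-17.85, 0) = 0, max(22.8, 0) = 22.8
Node 0 (S = 135): V_0 = e^(−0.025)·[0.5466·0.0000 + 0.4534·22.8044] = 10.0834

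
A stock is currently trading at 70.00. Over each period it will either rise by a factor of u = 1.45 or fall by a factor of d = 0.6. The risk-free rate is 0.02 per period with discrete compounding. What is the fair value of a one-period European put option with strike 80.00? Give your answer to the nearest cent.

Risk-neutral probability p = (1 + 0.02 − 0.6)/(1.45 − 0.6) = 0.4200/0.8500 = 0.4941
Terminal stock prices: S_u = 101.5, S_d = 42
Terminal payoffs (K − S): max(-21.5, 0) = 0, max(38, 0) = 38
Node 0 (S = 70): V_0 = 1/1.02·[0.4941·0.0000 + 0.5059·38.0000] = 18.8466

18.85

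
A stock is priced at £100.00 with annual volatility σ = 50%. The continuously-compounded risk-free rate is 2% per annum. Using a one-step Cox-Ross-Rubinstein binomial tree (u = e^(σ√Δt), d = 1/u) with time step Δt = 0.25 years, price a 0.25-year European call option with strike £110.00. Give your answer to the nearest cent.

£8.20

CRR parameters: u = e^(σ√Δt) = e^(0.5·√0.25) = 1.2840, d = 1/u = 0.7788
Per-period rate: rΔt = 0.02·0.25 = 0.005, so R = e^0.005 = 1.0050
Risk-neutral probability p = (e^0.005 − 0.7788)/(1.2840 − 0.7788) = 0.2262/0.5052 = 0.4477
Terminal stock prices: S_u = 128.4, S_d = 77.88
Terminal payoffs (S − K): max(18.4, 0) = 18.4, max(-32.12, 0) = 0
Node 0 (S = 100): V_0 = e^(−0.005)·[0.4477·18.4025 + 0.5523·0.0000] = 8.1985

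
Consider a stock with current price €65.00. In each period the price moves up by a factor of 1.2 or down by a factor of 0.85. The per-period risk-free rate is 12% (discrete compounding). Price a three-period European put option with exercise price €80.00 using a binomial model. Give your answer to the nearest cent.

€2.50

Risk-neutral probability p = (1 + 0.12 − 0.85)/(1.2 − 0.85) = 0.2700/0.3500 = 0.7714
Terminal stock prices: S_uuu = 112.3, S_uud = 79.56, S_udd = 56.35, S_ddd = 39.92
Terminal payoffs (K − S): max(-32.32, 0) = 0, max(0.44, 0) = 0.44, max(23.65, 0) = 23.65, max(40.08, 0) = 40.08
Node uu (S = 93.6): V_uu = 1/1.12·[0.7714·0.0000 + 0.2286·0.4400] = 0.0898
Node ud (S = 66.3): V_ud = 1/1.12·[0.7714·0.4400 + 0.2286·23.6450] = 5.1286
Node dd (S = 46.96): V_dd = 1/1.12·[0.7714·23.6450 + 0.2286·40.0819] = 24.4661
Node u (S = 78): V_u = 1/1.12·[0.7714·0.0898 + 0.2286·5.1286] = 1.1085
Node d (S = 55.25): V_d = 1/1.12·[0.7714·5.1286 + 0.2286·24.4661] = 8.5255
Node 0 (S = 65): V_0 = 1/1.12·[0.7714·1.1085 + 0.2286·8.5255] = 2.5034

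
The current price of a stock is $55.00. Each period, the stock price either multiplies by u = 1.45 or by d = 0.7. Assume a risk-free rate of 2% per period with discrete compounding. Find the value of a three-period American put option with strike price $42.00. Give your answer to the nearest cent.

Risk-neutral probability p = (1 + 0.02 − 0.7)/(1.45 − 0.7) = 0.3200/0.7500 = 0.4267
Terminal stock prices: S_uuu = 167.7, S_uud = 80.95, S_udd = 39.08, S_ddd = 18.86
Terminal payoffs (K − S): max(-125.7, 0) = 0, max(-38.95, 0) = 0, max(2.923, 0) = 2.923, max(23.14, 0) = 23.14
Node uu (S = 115.6): continuation = 1/1.02·[0.4267·0.0000 + 0.5733·0.0000] = 0.0000; exercise value = 0.0000 ≤ continuation, so V_uu = 0.0000
Node ud (S = 55.82): continuation = 1/1.02·[0.4267·0.0000 + 0.5733·2.9225] = 1.6427; exercise value = 0.0000 ≤ continuation, so V_ud = 1.6427
Node dd (S = 26.95): continuation = 1/1.02·[0.4267·2.9225 + 0.5733·23.1350] = 14.2265; exercise value = 15.0500 > continuation, so V_dd = 15.0500 (exercise)
Node u (S = 79.75): continuation = 1/1.02·[0.4267·0.0000 + 0.5733·1.6427] = 0.9234; exercise value = 0.0000 ≤ continuation, so V_u = 0.9234
Node d (S = 38.5): continuation = 1/1.02·[0.4267·1.6427 + 0.5733·15.0500] = 9.1466; exercise value = 3.5000 ≤ continuation, so V_d = 9.1466
Node 0 (S = 55): continuation = 1/1.02·[0.4267·0.9234 + 0.5733·9.1466] = 5.5275; exercise value = 0.0000 ≤ continuation, so V_0 = 5.5275

$5.53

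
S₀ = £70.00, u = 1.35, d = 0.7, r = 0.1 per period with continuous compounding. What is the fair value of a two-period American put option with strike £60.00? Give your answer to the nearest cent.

Risk-neutral probability p = (e^0.1 − 0.7)/(1.35 − 0.7) = 0.4052/0.6500 = 0.6233
Terminal stock prices: S_uu = 127.6, S_ud = 66.15, S_dd = 34.3
Terminal payoffs (K − S): max(-67.58, 0) = 0, max(-6.15, 0) = 0, max(25.7, 0) = 25.7
Node u (S = 94.5): continuation = e^(−0.1)·[0.6233·0.0000 + 0.3767·0.0000] = 0.0000; exercise value = 0.0000 ≤ continuation, so V_u = 0.0000
Node d (S = 49): continuation = e^(−0.1)·[0.6233·0.0000 + 0.3767·25.7000] = 8.7590; exercise value = 11.0000 > continuation, so V_d = 11.0000 (exercise)
Node 0 (S = 70): continuation = e^(−0.1)·[0.6233·0.0000 + 0.3767·11.0000] = 3.7490; exercise value = 0.0000 ≤ continuation, so V_0 = 3.7490

£3.75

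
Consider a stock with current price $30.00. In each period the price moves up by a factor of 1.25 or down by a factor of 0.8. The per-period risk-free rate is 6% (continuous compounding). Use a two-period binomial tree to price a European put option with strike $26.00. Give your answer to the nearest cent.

Risk-neutral probability p = (e^0.06 − 0.8)/(1.25 − 0.8) = 0.2618/0.4500 = 0.5819
Terminal stock prices: S_uu = 46.88, S_ud = 30, S_dd = 19.2
Terminal payoffs (K − S): max(-20.88, 0) = 0, max(-4, 0) = 0, max(6.8, 0) = 6.8
Node u (S = 37.5): V_u = e^(−0.06)·[0.5819·0.0000 + 0.4181·0.0000] = 0.0000
Node d (S = 24): V_d = e^(−0.06)·[0.5819·0.0000 + 0.4181·6.8000] = 2.6778
Node 0 (S = 30): V_0 = e^(−0.06)·[0.5819·0.0000 + 0.4181·2.6778] = 1.0545

$1.05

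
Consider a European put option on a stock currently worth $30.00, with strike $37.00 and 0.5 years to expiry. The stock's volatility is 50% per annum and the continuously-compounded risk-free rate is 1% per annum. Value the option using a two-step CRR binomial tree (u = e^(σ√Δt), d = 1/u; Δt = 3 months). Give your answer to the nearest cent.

$9.25

CRR parameters: u = e^(σ√Δt) = e^(0.5·√0.25) = 1.2840, d = 1/u = 0.7788
Per-period rate: rΔt = 0.01·0.25 = 0.0025, so R = e^0.0025 = 1.0025
Risk-neutral probability p = (e^0.0025 − 0.7788)/(1.2840 − 0.7788) = 0.2237/0.5052 = 0.4428
Terminal stock prices: S_uu = 49.46, S_ud = 30, S_dd = 18.2
Terminal payoffs (K − S): max(-12.46, 0) = 0, max(7, 0) = 7, max(18.8, 0) = 18.8
Node u (S = 38.52): V_u = e^(−0.0025)·[0.4428·0.0000 + 0.5572·7.0000] = 3.8908
Node d (S = 23.36): V_d = e^(−0.0025)·[0.4428·7.0000 + 0.5572·18.8041] = 13.5436
Node 0 (S = 30): V_0 = e^(−0.0025)·[0.4428·3.8908 + 0.5572·13.5436] = 9.2464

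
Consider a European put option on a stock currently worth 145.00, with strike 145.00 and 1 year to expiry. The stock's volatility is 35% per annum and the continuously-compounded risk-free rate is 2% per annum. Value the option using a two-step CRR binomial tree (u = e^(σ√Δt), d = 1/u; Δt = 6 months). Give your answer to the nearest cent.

CRR parameters: u = e^(σ√Δt) = e^(0.35·√0.5) = 1.2808, d = 1/u = 0.7808
Per-period rate: rΔt = 0.02·0.5 = 0.01, so R = e^0.01 = 1.0101
Risk-neutral probability p = (e^0.01 − 0.7808)/(1.2808 − 0.7808) = 0.2293/0.5000 = 0.4585
Terminal stock prices: S_uu = 237.9, S_ud = 145, S_dd = 88.39
Terminal payoffs (K − S): max(-92.87, 0) = 0, max(0, 0) = 0, max(56.61, 0) = 56.61
Node u (S = 185.7): V_u = e^(−0.01)·[0.4585·0.0000 + 0.5415·0.0000] = 0.0000
Node d (S = 113.2): V_d = e^(−0.01)·[0.4585·0.0000 + 0.5415·56.6100] = 30.3470
Node 0 (S = 145): V_0 = e^(−0.01)·[0.4585·0.0000 + 0.5415·30.3470] = 16.2682

16.27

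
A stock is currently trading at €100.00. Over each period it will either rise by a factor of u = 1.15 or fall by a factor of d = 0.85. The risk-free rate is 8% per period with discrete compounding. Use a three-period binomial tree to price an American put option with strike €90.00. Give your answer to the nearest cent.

€1.31

Risk-neutral probability p = (1 + 0.08 − 0.85)/(1.15 − 0.85) = 0.2300/0.3000 = 0.7667
Terminal stock prices: S_uuu = 152.1, S_uud = 112.4, S_udd = 83.09, S_ddd = 61.41
Terminal payoffs (K − S): max(-62.09, 0) = 0, max(-22.41, 0) = 0, max(6.913, 0) = 6.913, max(28.59, 0) = 28.59
Node uu (S = 132.2): continuation = 1/1.08·[0.7667·0.0000 + 0.2333·0.0000] = 0.0000; exercise value = 0.0000 ≤ continuation, so V_uu = 0.0000
Node ud (S = 97.75): continuation = 1/1.08·[0.7667·0.0000 + 0.2333·6.9125] = 1.4934; exercise value = 0.0000 ≤ continuation, so V_ud = 1.4934
Node dd (S = 72.25): continuation = 1/1.08·[0.7667·6.9125 + 0.2333·28.5875] = 11.0833; exercise value = 17.7500 > continuation, so V_dd = 17.7500 (exercise)
Node u (S = 115): continuation = 1/1.08·[0.7667·0.0000 + 0.2333·1.4934] = 0.3227; exercise value = 0.0000 ≤ continuation, so V_u = 0.3227
Node d (S = 85): continuation = 1/1.08·[0.7667·1.4934 + 0.2333·17.7500] = 4.8950; exercise value = 5.0000 > continuation, so V_d = 5.0000 (exercise)
Node 0 (S = 100): continuation = 1/1.08·[0.7667·0.3227 + 0.2333·5.0000] = 1.3093; exercise value = 0.0000 ≤ continuation, so V_0 = 1.3093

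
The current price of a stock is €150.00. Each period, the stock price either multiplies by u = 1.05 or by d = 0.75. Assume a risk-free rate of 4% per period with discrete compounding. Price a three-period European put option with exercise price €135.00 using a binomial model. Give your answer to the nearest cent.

€1.05

Risk-neutral probability p = (1 + 0.04 − 0.75)/(1.05 − 0.75) = 0.2900/0.3000 = 0.9667
Terminal stock prices: S_uuu = 173.6, S_uud = 124, S_udd = 88.59, S_ddd = 63.28
Terminal payoffs (K − S): max(-38.64, 0) = 0, max(10.97, 0) = 10.97, max(46.41, 0) = 46.41, max(71.72, 0) = 71.72
Node uu (S = 165.4): V_uu = 1/1.04·[0.9667·0.0000 + 0.0333·10.9688] = 0.3516
Node ud (S = 118.1): V_ud = 1/1.04·[0.9667·10.9688 + 0.0333·46.4062] = 11.6827
Node dd (S = 84.38): V_dd = 1/1.04·[0.9667·46.4062 + 0.0333·71.7188] = 45.4327
Node u (S = 157.5): V_u = 1/1.04·[0.9667·0.3516 + 0.0333·11.6827] = 0.7012
Node d (S = 112.5): V_d = 1/1.04·[0.9667·11.6827 + 0.0333·45.4327] = 12.3151
Node 0 (S = 150): V_0 = 1/1.04·[0.9667·0.7012 + 0.0333·12.3151] = 1.0465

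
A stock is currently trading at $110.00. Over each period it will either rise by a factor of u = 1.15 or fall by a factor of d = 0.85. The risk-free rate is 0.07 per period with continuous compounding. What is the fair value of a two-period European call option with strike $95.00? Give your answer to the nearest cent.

$28.31

Risk-neutral probability p = (e^0.07 − 0.85)/(1.15 − 0.85) = 0.2225/0.3000 = 0.7417
Terminal stock prices: S_uu = 145.5, S_ud = 107.5, S_dd = 79.47
Terminal payoffs (S − K): max(50.47, 0) = 50.47, max(12.52, 0) = 12.52, max(-15.53, 0) = 0
Node u (S = 126.5): V_u = e^(−0.07)·[0.7417·50.4750 + 0.2583·12.5250] = 37.9226
Node d (S = 93.5): V_d = e^(−0.07)·[0.7417·12.5250 + 0.2583·0.0000] = 8.6617
Node 0 (S = 110): V_0 = e^(−0.07)·[0.7417·37.9226 + 0.2583·8.6617] = 28.3115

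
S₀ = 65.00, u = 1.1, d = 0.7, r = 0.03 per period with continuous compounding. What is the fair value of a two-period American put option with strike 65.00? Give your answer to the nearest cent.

Risk-neutral probability p = (e^0.03 − 0.7)/(1.1 − 0.7) = 0.3305/0.4000 = 0.8261
Terminal stock prices: S_uu = 78.65, S_ud = 50.05, S_dd = 31.85
Terminal payoffs (K − S): max(-13.65, 0) = 0, max(14.95, 0) = 14.95, max(33.15, 0) = 33.15
Node u (S = 71.5): continuation = e^(−0.03)·[0.8261·0.0000 + 0.1739·14.9500] = 2.5224; exercise value = 0.0000 ≤ continuation, so V_u = 2.5224
Node d (S = 45.5): continuation = e^(−0.03)·[0.8261·14.9500 + 0.1739·33.1500] = 17.5790; exercise value = 19.5000 > continuation, so V_d = 19.5000 (exercise)
Node 0 (S = 65): continuation = e^(−0.03)·[0.8261·2.5224 + 0.1739·19.5000] = 5.3124; exercise value = 0.0000 ≤ continuation, so V_0 = 5.3124

5.31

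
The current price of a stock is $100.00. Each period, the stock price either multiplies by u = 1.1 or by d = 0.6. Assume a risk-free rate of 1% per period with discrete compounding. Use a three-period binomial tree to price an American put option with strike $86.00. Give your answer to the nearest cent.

$9.10

Risk-neutral probability p = (1 + 0.01 − 0.6)/(1.1 − 0.6) = 0.4100/0.5000 = 0.8200
Terminal stock prices: S_uuu = 133.1, S_uud = 72.6, S_udd = 39.6, S_ddd = 21.6
Terminal payoffs (K − S): max(-47.1, 0) = 0, max(13.4, 0) = 13.4, max(46.4, 0) = 46.4, max(64.4, 0) = 64.4
Node uu (S = 121): continuation = 1/1.01·[0.8200·0.0000 + 0.1800·13.4000] = 2.3881; exercise value = 0.0000 ≤ continuation, so V_uu = 2.3881
Node ud (S = 66): continuation = 1/1.01·[0.8200·13.4000 + 0.1800·46.4000] = 19.1485; exercise value = 20.0000 > continuation, so V_ud = 20.0000 (exercise)
Node dd (S = 36): continuation = 1/1.01·[0.8200·46.4000 + 0.1800·64.4000] = 49.1485; exercise value = 50.0000 > continuation, so V_dd = 50.0000 (exercise)
Node u (S = 110): continuation = 1/1.01·[0.8200·2.3881 + 0.1800·20.0000] = 5.5032; exercise value = 0.0000 ≤ continuation, so V_u = 5.5032
Node d (S = 60): continuation = 1/1.01·[0.8200·20.0000 + 0.1800·50.0000] = 25.1485; exercise value = 26.0000 > continuation, so V_d = 26.0000 (exercise)
Node 0 (S = 100): continuation = 1/1.01·[0.8200·5.5032 + 0.1800·26.0000] = 9.1016; exercise value = 0.0000 ≤ continuation, so V_0 = 9.1016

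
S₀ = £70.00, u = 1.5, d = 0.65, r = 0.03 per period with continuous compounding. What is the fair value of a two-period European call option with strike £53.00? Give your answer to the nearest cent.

£26.82

Risk-neutral probability p = (e^0.03 − 0.65)/(1.5 − 0.65) = 0.3805/0.8500 = 0.4476
Terminal stock prices: S_uu = 157.5, S_ud = 68.25, S_dd = 29.58
Terminal payoffs (S − K): max(104.5, 0) = 104.5, max(15.25, 0) = 15.25, max(-23.42, 0) = 0
Node u (S = 105): V_u = e^(−0.03)·[0.4476·104.5000 + 0.5524·15.2500] = 53.5664
Node d (S = 45.5): V_d = e^(−0.03)·[0.4476·15.2500 + 0.5524·0.0000] = 6.6241
Node 0 (S = 70): V_0 = e^(−0.03)·[0.4476·53.5664 + 0.5524·6.6241] = 26.8184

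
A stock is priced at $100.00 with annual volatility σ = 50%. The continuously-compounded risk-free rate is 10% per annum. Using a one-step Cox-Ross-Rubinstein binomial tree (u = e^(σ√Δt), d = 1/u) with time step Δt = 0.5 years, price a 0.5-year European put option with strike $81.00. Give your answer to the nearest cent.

CRR parameters: u = e^(σ√Δt) = e^(0.5·√0.5) = 1.4241, d = 1/u = 0.7022
Per-period rate: rΔt = 0.1·0.5 = 0.05, so R = e^0.05 = 1.0513
Risk-neutral probability p = (e^0.05 − 0.7022)/(1.4241 − 0.7022) = 0.3491/0.7219 = 0.4835
Terminal stock prices: S_u = 142.4, S_d = 70.22
Terminal payoffs (K − S): max(-61.41, 0) = 0, max(10.78, 0) = 10.78
Node 0 (S = 100): V_0 = e^(−0.05)·[0.4835·0.0000 + 0.5165·10.7811] = 5.2965

$5.30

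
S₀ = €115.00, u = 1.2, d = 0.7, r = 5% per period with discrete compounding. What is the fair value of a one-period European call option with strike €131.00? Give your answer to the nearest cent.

Risk-neutral probability p = (1 + 0.05 − 0.7)/(1.2 − 0.7) = 0.3500/0.5000 = 0.7000
Terminal stock prices: S_u = 138, S_d = 80.5
Terminal payoffs (S − K): max(7, 0) = 7, max(-50.5, 0) = 0
Node 0 (S = 115): V_0 = 1/1.05·[0.7000·7.0000 + 0.3000·0.0000] = 4.6667

€4.67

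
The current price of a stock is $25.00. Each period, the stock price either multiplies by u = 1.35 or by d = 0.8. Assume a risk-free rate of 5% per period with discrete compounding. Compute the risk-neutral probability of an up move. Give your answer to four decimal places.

p = 0.4545

Risk-neutral probability p = (1 + 0.05 − 0.8)/(1.35 − 0.8) = 0.2500/0.5500 = 0.4545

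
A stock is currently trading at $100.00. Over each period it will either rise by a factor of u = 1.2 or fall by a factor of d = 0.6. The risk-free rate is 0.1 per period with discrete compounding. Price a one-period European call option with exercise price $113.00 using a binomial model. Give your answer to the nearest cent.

Risk-neutral probability p = (1 + 0.1 − 0.6)/(1.2 − 0.6) = 0.5000/0.6000 = 0.8333
Terminal stock prices: S_u = 120, S_d = 60
Terminal payoffs (S − K): max(7, 0) = 7, max(-53, 0) = 0
Node 0 (S = 100): V_0 = 1/1.1·[0.8333·7.0000 + 0.1667·0.0000] = 5.3030

$5.30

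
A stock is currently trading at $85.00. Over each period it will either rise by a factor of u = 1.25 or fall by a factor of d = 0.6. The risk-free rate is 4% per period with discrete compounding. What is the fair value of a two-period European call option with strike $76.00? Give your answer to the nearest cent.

$24.07

Risk-neutral probability p = (1 + 0.04 − 0.6)/(1.25 − 0.6) = 0.4400/0.6500 = 0.6769
Terminal stock prices: S_uu = 132.8, S_ud = 63.75, S_dd = 30.6
Terminal payoffs (S − K): max(56.81, 0) = 56.81, max(-12.25, 0) = 0, max(-45.4, 0) = 0
Node u (S = 106.2): V_u = 1/1.04·[0.6769·56.8125 + 0.3231·0.0000] = 36.9786
Node d (S = 51): V_d = 1/1.04·[0.6769·0.0000 + 0.3231·0.0000] = 0.0000
Node 0 (S = 85): V_0 = 1/1.04·[0.6769·36.9786 + 0.3231·0.0000] = 24.0689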